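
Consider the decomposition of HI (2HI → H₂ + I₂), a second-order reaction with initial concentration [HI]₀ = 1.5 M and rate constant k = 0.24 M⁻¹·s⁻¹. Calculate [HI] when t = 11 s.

0.3024 M

Step 1: For a second-order reaction: 1/[HI] = 1/[HI]₀ + kt
Step 2: 1/[HI] = 1/1.5 + 0.24 × 11
Step 3: 1/[HI] = 0.6667 + 2.64 = 3.307
Step 4: [HI] = 1/3.307 = 0.3024 M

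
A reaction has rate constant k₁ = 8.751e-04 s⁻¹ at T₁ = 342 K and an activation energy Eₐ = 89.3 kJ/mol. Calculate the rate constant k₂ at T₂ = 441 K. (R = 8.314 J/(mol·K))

1.009e+00 s⁻¹

Step 1: Use the two-temperature Arrhenius form: ln(k₂/k₁) = -Eₐ/R × (1/T₂ - 1/T₁)
Step 2: Convert Eₐ to J/mol: 89.3 kJ/mol = 89300 J/mol
Step 3: 1/T₂ - 1/T₁ = 1/441 - 1/342 = -6.564029e-04 K⁻¹
Step 4: ln(k₂/k₁) = -89300/8.314 × -6.564029e-04 = 7.05037
Step 5: k₂ = k₁ × exp(7.05037) = 8.751e-04 × 1.15329e+03 = 1.009e+00 s⁻¹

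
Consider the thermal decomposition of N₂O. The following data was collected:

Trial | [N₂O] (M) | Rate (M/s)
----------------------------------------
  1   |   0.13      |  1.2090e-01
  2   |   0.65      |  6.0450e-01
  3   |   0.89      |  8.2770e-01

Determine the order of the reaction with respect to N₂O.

first order (1)

Step 1: Compare trials to find order n where rate₂/rate₁ = ([N₂O]₂/[N₂O]₁)^n
Step 2: rate₂/rate₁ = 6.0450e-01/1.2090e-01 = 5
Step 3: [N₂O]₂/[N₂O]₁ = 0.65/0.13 = 5
Step 4: n = ln(5)/ln(5) = 1.00 ≈ 1
Step 5: The reaction is first order in N₂O.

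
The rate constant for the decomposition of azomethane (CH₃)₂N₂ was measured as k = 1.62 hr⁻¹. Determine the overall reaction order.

first order (1)

Step 1: The units of k for an nth-order reaction are (concentration)^(1-n)·(time)⁻¹.
Step 2: Here k has units hr⁻¹, so the concentration exponent is 0.
Step 3: 1 - n = 0 ⇒ n = 1. The reaction is first order.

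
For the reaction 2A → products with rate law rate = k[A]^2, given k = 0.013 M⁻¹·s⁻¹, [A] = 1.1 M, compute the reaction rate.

0.01573 M/s

Step 1: Identify the rate law: rate = k[A]^2
Step 2: Substitute values: rate = 0.013 × (1.1)^2
Step 3: Calculate: rate = 0.013 × 1.21 = 0.01573 M/s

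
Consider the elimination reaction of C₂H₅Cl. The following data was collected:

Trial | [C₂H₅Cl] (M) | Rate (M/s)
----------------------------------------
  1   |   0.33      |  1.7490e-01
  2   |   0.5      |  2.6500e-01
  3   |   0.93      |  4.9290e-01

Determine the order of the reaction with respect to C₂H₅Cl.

first order (1)

Step 1: Compare trials to find order n where rate₂/rate₁ = ([C₂H₅Cl]₂/[C₂H₅Cl]₁)^n
Step 2: rate₂/rate₁ = 2.6500e-01/1.7490e-01 = 1.515
Step 3: [C₂H₅Cl]₂/[C₂H₅Cl]₁ = 0.5/0.33 = 1.515
Step 4: n = ln(1.515)/ln(1.515) = 1.00 ≈ 1
Step 5: The reaction is first order in C₂H₅Cl.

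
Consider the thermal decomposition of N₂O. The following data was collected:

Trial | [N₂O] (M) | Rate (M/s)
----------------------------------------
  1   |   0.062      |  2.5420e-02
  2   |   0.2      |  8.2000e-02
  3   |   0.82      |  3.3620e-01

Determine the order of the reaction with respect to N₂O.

first order (1)

Step 1: Compare trials to find order n where rate₂/rate₁ = ([N₂O]₂/[N₂O]₁)^n
Step 2: rate₂/rate₁ = 8.2000e-02/2.5420e-02 = 3.226
Step 3: [N₂O]₂/[N₂O]₁ = 0.2/0.062 = 3.226
Step 4: n = ln(3.226)/ln(3.226) = 1.00 ≈ 1
Step 5: The reaction is first order in N₂O.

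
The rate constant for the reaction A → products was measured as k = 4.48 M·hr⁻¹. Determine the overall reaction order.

zeroth order (0)

Step 1: The units of k for an nth-order reaction are (concentration)^(1-n)·(time)⁻¹.
Step 2: Here k has units M·hr⁻¹, so the concentration exponent is 1.
Step 3: 1 - n = 1 ⇒ n = 0. The reaction is zeroth order.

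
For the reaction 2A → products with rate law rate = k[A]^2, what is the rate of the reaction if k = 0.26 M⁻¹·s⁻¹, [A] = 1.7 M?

0.7514 M/s

Step 1: Identify the rate law: rate = k[A]^2
Step 2: Substitute values: rate = 0.26 × (1.7)^2
Step 3: Calculate: rate = 0.26 × 2.89 = 0.7514 M/s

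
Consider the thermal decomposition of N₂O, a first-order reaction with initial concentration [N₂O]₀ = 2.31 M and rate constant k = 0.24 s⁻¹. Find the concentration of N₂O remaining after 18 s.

0.03072 M

Step 1: For a first-order reaction: [N₂O] = [N₂O]₀ × e^(-kt)
Step 2: [N₂O] = 2.31 × e^(-0.24 × 18)
Step 3: [N₂O] = 2.31 × e^(-4.32)
Step 4: [N₂O] = 2.31 × 0.0132999 = 0.03072 M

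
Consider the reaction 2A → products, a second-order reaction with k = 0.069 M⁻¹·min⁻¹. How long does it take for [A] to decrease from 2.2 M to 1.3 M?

4.561 min

Step 1: For second-order: t = (1/[A] - 1/[A]₀)/k
Step 2: t = (1/1.3 - 1/2.2)/0.069
Step 3: t = (0.7692 - 0.4545)/0.069
Step 4: t = 0.3147/0.069 = 4.561 min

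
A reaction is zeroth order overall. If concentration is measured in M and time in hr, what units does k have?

M·hr⁻¹

Step 1: For overall order n, rate = k × (concentration)^n.
Step 2: Rate has units M·hr⁻¹; concentration term has units M^0.
Step 3: k = rate / (concentration)^n, so units of k = M^(1-0)·hr⁻¹ = M·hr⁻¹.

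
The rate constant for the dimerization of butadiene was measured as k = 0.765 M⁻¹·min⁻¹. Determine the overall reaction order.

second order (2)

Step 1: The units of k for an nth-order reaction are (concentration)^(1-n)·(time)⁻¹.
Step 2: Here k has units M⁻¹·min⁻¹, so the concentration exponent is -1.
Step 3: 1 - n = -1 ⇒ n = 2. The reaction is second order.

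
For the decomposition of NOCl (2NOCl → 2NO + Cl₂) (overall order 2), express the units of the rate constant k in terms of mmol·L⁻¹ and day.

(mmol·L⁻¹)⁻¹·day⁻¹

Step 1: For overall order n, rate = k × (concentration)^n.
Step 2: Rate has units mmol·L⁻¹·day⁻¹; concentration term has units (mmol·L⁻¹)^2.
Step 3: k = rate / (concentration)^n, so units of k = (mmol·L⁻¹)^(1-2)·day⁻¹ = (mmol·L⁻¹)⁻¹·day⁻¹.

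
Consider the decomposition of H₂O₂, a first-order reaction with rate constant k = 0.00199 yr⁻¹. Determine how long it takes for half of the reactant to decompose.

348.3 yr

Step 1: For a first-order reaction, t₁/₂ = ln(2)/k
Step 2: t₁/₂ = ln(2)/0.00199
Step 3: t₁/₂ = 0.6931/0.00199 = 348.3 yr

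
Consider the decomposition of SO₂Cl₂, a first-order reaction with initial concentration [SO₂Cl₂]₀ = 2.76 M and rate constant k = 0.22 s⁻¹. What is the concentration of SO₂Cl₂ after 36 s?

0.001003 M

Step 1: For a first-order reaction: [SO₂Cl₂] = [SO₂Cl₂]₀ × e^(-kt)
Step 2: [SO₂Cl₂] = 2.76 × e^(-0.22 × 36)
Step 3: [SO₂Cl₂] = 2.76 × e^(-7.92)
Step 4: [SO₂Cl₂] = 2.76 × 0.000363402 = 0.001003 M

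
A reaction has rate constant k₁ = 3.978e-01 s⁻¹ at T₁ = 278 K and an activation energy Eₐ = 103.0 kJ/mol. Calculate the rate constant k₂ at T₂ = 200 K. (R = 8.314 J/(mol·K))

1.126e-08 s⁻¹

Step 1: Use the two-temperature Arrhenius form: ln(k₂/k₁) = -Eₐ/R × (1/T₂ - 1/T₁)
Step 2: Convert Eₐ to J/mol: 103.0 kJ/mol = 103000 J/mol
Step 3: 1/T₂ - 1/T₁ = 1/200 - 1/278 = 1.402878e-03 K⁻¹
Step 4: ln(k₂/k₁) = -103000/8.314 × 1.402878e-03 = -17.37989
Step 5: k₂ = k₁ × exp(-17.37989) = 3.978e-01 × 2.83146e-08 = 1.126e-08 s⁻¹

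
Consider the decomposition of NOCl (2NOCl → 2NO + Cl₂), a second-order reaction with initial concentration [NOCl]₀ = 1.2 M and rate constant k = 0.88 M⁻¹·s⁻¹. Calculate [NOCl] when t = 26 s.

0.04217 M

Step 1: For a second-order reaction: 1/[NOCl] = 1/[NOCl]₀ + kt
Step 2: 1/[NOCl] = 1/1.2 + 0.88 × 26
Step 3: 1/[NOCl] = 0.8333 + 22.88 = 23.71
Step 4: [NOCl] = 1/23.71 = 0.04217 M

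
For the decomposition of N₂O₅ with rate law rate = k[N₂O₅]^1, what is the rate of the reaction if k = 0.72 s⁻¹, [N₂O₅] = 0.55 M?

0.396 M/s

Step 1: Identify the rate law: rate = k[N₂O₅]^1
Step 2: Substitute values: rate = 0.72 × (0.55)^1
Step 3: Calculate: rate = 0.72 × 0.55 = 0.396 M/s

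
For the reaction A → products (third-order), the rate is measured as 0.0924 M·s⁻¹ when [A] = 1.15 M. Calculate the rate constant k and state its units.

0.06075 M⁻²·s⁻¹

Step 1: rate = k[A]^3, so k = rate / [A]^3.
Step 2: k = 0.0924 / (1.15)^3 = 0.0924 / 1.521.
Step 3: k = 0.06075 M⁻²·s⁻¹.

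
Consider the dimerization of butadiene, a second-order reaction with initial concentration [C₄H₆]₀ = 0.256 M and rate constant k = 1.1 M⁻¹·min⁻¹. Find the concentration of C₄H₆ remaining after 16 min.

0.0465 M

Step 1: For a second-order reaction: 1/[C₄H₆] = 1/[C₄H₆]₀ + kt
Step 2: 1/[C₄H₆] = 1/0.256 + 1.1 × 16
Step 3: 1/[C₄H₆] = 3.906 + 17.6 = 21.51
Step 4: [C₄H₆] = 1/21.51 = 0.0465 M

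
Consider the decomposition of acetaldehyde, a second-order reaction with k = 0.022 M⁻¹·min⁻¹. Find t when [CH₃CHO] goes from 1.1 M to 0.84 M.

12.79 min

Step 1: For second-order: t = (1/[CH₃CHO] - 1/[CH₃CHO]₀)/k
Step 2: t = (1/0.84 - 1/1.1)/0.022
Step 3: t = (1.19 - 0.9091)/0.022
Step 4: t = 0.2814/0.022 = 12.79 min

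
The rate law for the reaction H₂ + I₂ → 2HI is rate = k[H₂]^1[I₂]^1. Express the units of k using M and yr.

M⁻¹·yr⁻¹

Step 1: Overall order = 1 + 1 = 2.
Step 2: rate has units M·yr⁻¹; [H₂]^1[I₂]^1 has units M^2.
Step 3: k = rate/([H₂]^1[I₂]^1), so units of k = M^(1-2)·yr⁻¹ = M⁻¹·yr⁻¹.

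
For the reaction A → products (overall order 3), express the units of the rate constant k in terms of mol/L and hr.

(mol/L)⁻²·hr⁻¹

Step 1: For overall order n, rate = k × (concentration)^n.
Step 2: Rate has units mol/L·hr⁻¹; concentration term has units (mol/L)^3.
Step 3: k = rate / (concentration)^n, so units of k = (mol/L)^(1-3)·hr⁻¹ = (mol/L)⁻²·hr⁻¹.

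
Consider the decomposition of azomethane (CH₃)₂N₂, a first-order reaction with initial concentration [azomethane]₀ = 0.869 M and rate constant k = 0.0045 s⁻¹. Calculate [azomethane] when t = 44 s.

0.7129 M

Step 1: For a first-order reaction: [azomethane] = [azomethane]₀ × e^(-kt)
Step 2: [azomethane] = 0.869 × e^(-0.0045 × 44)
Step 3: [azomethane] = 0.869 × e^(-0.198)
Step 4: [azomethane] = 0.869 × 0.82037 = 0.7129 M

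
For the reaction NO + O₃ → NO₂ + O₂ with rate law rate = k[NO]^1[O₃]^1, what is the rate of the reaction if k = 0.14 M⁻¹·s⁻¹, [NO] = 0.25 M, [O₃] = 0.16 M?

0.0056 M/s

Step 1: The rate law is rate = k[NO]^1[O₃]^1
Step 2: Substitute: rate = 0.14 × (0.25)^1 × (0.16)^1
Step 3: rate = 0.14 × 0.25 × 0.16 = 0.0056 M/s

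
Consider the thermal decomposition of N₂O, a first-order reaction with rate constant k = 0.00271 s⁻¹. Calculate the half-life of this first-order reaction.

255.8 s

Step 1: For a first-order reaction, t₁/₂ = ln(2)/k
Step 2: t₁/₂ = ln(2)/0.00271
Step 3: t₁/₂ = 0.6931/0.00271 = 255.8 s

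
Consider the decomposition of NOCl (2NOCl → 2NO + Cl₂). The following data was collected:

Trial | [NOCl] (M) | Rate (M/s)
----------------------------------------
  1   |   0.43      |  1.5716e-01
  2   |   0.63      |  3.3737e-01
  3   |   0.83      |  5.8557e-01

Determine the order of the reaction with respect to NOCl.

second order (2)

Step 1: Compare trials to find order n where rate₂/rate₁ = ([NOCl]₂/[NOCl]₁)^n
Step 2: rate₂/rate₁ = 3.3737e-01/1.5716e-01 = 2.147
Step 3: [NOCl]₂/[NOCl]₁ = 0.63/0.43 = 1.465
Step 4: n = ln(2.147)/ln(1.465) = 2.00 ≈ 2
Step 5: The reaction is second order in NOCl.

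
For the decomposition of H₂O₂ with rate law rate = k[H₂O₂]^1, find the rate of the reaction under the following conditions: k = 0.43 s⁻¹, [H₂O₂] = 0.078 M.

0.03354 M/s

Step 1: Identify the rate law: rate = k[H₂O₂]^1
Step 2: Substitute values: rate = 0.43 × (0.078)^1
Step 3: Calculate: rate = 0.43 × 0.078 = 0.03354 M/s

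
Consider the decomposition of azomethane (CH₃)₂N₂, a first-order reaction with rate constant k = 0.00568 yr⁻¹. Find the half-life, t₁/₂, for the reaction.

122 yr

Step 1: For a first-order reaction, t₁/₂ = ln(2)/k
Step 2: t₁/₂ = ln(2)/0.00568
Step 3: t₁/₂ = 0.6931/0.00568 = 122 yr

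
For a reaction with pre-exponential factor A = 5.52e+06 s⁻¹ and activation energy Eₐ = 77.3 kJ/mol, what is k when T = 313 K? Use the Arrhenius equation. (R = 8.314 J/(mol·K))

6.94e-07 s⁻¹

Step 1: Use the Arrhenius equation: k = A × exp(-Eₐ/RT)
Step 2: Convert Eₐ to J/mol: 77.3 kJ/mol = 77300 J/mol
Step 3: Calculate the exponent: -Eₐ/(RT) = -77300/(8.314 × 313) = -29.70470
Step 4: k = 5.52e+06 × exp(-29.70470)
Step 5: k = 5.52e+06 × 1.25722e-13 = 6.9399e-07 s⁻¹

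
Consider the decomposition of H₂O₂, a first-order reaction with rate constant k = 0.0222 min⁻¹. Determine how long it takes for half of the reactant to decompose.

31.22 min

Step 1: For a first-order reaction, t₁/₂ = ln(2)/k
Step 2: t₁/₂ = ln(2)/0.0222
Step 3: t₁/₂ = 0.6931/0.0222 = 31.22 min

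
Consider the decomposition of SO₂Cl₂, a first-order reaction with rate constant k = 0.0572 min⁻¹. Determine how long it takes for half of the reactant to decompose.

12.12 min

Step 1: For a first-order reaction, t₁/₂ = ln(2)/k
Step 2: t₁/₂ = ln(2)/0.0572
Step 3: t₁/₂ = 0.6931/0.0572 = 12.12 min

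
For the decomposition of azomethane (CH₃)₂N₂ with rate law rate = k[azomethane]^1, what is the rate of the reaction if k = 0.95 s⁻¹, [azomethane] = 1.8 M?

1.71 M/s

Step 1: Identify the rate law: rate = k[azomethane]^1
Step 2: Substitute values: rate = 0.95 × (1.8)^1
Step 3: Calculate: rate = 0.95 × 1.8 = 1.71 M/s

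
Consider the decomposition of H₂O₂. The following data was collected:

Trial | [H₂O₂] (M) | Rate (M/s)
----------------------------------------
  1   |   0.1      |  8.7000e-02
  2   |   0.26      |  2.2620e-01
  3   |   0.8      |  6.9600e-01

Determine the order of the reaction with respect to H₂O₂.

first order (1)

Step 1: Compare trials to find order n where rate₂/rate₁ = ([H₂O₂]₂/[H₂O₂]₁)^n
Step 2: rate₂/rate₁ = 2.2620e-01/8.7000e-02 = 2.6
Step 3: [H₂O₂]₂/[H₂O₂]₁ = 0.26/0.1 = 2.6
Step 4: n = ln(2.6)/ln(2.6) = 1.00 ≈ 1
Step 5: The reaction is first order in H₂O₂.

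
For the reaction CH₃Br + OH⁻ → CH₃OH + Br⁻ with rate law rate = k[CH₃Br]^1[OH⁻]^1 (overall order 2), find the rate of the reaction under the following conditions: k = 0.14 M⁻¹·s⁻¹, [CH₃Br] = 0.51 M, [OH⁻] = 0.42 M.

0.02999 M/s

Step 1: The rate law is rate = k[CH₃Br]^1[OH⁻]^1, overall order = 1+1 = 2
Step 2: Substitute values: rate = 0.14 × (0.51)^1 × (0.42)^1
Step 3: rate = 0.14 × 0.51 × 0.42 = 0.029988 M/s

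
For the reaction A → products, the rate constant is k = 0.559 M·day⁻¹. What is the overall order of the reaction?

zeroth order (0)

Step 1: The units of k for an nth-order reaction are (concentration)^(1-n)·(time)⁻¹.
Step 2: Here k has units M·day⁻¹, so the concentration exponent is 1.
Step 3: 1 - n = 1 ⇒ n = 0. The reaction is zeroth order.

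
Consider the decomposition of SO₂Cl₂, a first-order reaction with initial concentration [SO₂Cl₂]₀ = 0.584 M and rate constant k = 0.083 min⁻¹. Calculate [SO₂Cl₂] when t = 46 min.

0.01283 M

Step 1: For a first-order reaction: [SO₂Cl₂] = [SO₂Cl₂]₀ × e^(-kt)
Step 2: [SO₂Cl₂] = 0.584 × e^(-0.083 × 46)
Step 3: [SO₂Cl₂] = 0.584 × e^(-3.818)
Step 4: [SO₂Cl₂] = 0.584 × 0.0219717 = 0.01283 M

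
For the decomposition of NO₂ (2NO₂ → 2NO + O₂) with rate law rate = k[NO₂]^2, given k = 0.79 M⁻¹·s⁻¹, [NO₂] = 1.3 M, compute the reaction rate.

1.335 M/s

Step 1: Identify the rate law: rate = k[NO₂]^2
Step 2: Substitute values: rate = 0.79 × (1.3)^2
Step 3: Calculate: rate = 0.79 × 1.69 = 1.3351 M/s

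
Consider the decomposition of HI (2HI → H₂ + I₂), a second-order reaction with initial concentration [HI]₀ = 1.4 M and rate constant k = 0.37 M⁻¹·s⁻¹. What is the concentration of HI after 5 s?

0.39 M

Step 1: For a second-order reaction: 1/[HI] = 1/[HI]₀ + kt
Step 2: 1/[HI] = 1/1.4 + 0.37 × 5
Step 3: 1/[HI] = 0.7143 + 1.85 = 2.564
Step 4: [HI] = 1/2.564 = 0.39 M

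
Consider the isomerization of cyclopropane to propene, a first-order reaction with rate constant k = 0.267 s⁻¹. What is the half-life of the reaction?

2.596 s

Step 1: For a first-order reaction, t₁/₂ = ln(2)/k
Step 2: t₁/₂ = ln(2)/0.267
Step 3: t₁/₂ = 0.6931/0.267 = 2.596 s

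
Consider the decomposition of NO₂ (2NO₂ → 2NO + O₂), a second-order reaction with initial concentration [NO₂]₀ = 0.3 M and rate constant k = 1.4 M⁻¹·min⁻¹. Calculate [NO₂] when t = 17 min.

0.03686 M

Step 1: For a second-order reaction: 1/[NO₂] = 1/[NO₂]₀ + kt
Step 2: 1/[NO₂] = 1/0.3 + 1.4 × 17
Step 3: 1/[NO₂] = 3.333 + 23.8 = 27.13
Step 4: [NO₂] = 1/27.13 = 0.03686 M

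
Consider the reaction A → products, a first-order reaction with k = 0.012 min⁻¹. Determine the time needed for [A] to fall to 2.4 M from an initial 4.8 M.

57.76 min

Step 1: For first-order: t = ln([A]₀/[A])/k
Step 2: t = ln(4.8/2.4)/0.012
Step 3: t = ln(2)/0.012
Step 4: t = 0.6931/0.012 = 57.76 min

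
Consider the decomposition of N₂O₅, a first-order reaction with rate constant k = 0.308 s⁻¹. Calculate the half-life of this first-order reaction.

2.25 s

Step 1: For a first-order reaction, t₁/₂ = ln(2)/k
Step 2: t₁/₂ = ln(2)/0.308
Step 3: t₁/₂ = 0.6931/0.308 = 2.25 s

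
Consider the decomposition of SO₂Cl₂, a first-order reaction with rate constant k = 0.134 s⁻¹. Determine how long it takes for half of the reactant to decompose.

5.173 s

Step 1: For a first-order reaction, t₁/₂ = ln(2)/k
Step 2: t₁/₂ = ln(2)/0.134
Step 3: t₁/₂ = 0.6931/0.134 = 5.173 s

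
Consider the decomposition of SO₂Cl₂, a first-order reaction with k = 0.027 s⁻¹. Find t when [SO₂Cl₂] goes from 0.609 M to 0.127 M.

58.06 s

Step 1: For first-order: t = ln([SO₂Cl₂]₀/[SO₂Cl₂])/k
Step 2: t = ln(0.609/0.127)/0.027
Step 3: t = ln(4.795)/0.027
Step 4: t = 1.568/0.027 = 58.06 s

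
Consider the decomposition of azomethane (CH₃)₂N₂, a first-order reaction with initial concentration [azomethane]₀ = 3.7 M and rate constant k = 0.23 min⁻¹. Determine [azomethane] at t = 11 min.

0.2947 M

Step 1: For a first-order reaction: [azomethane] = [azomethane]₀ × e^(-kt)
Step 2: [azomethane] = 3.7 × e^(-0.23 × 11)
Step 3: [azomethane] = 3.7 × e^(-2.53)
Step 4: [azomethane] = 3.7 × 0.079659 = 0.2947 M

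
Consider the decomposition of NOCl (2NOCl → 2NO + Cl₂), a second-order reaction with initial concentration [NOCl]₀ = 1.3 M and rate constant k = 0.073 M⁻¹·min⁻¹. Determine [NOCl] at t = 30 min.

0.3379 M

Step 1: For a second-order reaction: 1/[NOCl] = 1/[NOCl]₀ + kt
Step 2: 1/[NOCl] = 1/1.3 + 0.073 × 30
Step 3: 1/[NOCl] = 0.7692 + 2.19 = 2.959
Step 4: [NOCl] = 1/2.959 = 0.3379 M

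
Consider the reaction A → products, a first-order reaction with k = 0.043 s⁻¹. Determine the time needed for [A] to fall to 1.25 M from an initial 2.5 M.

16.12 s

Step 1: For first-order: t = ln([A]₀/[A])/k
Step 2: t = ln(2.5/1.25)/0.043
Step 3: t = ln(2)/0.043
Step 4: t = 0.6931/0.043 = 16.12 s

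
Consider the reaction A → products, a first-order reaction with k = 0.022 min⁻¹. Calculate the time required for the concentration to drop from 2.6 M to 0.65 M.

63.01 min

Step 1: For first-order: t = ln([A]₀/[A])/k
Step 2: t = ln(2.6/0.65)/0.022
Step 3: t = ln(4)/0.022
Step 4: t = 1.386/0.022 = 63.01 min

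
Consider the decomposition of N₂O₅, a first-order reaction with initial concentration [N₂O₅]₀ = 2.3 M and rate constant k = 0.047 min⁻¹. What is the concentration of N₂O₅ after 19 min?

0.9417 M

Step 1: For a first-order reaction: [N₂O₅] = [N₂O₅]₀ × e^(-kt)
Step 2: [N₂O₅] = 2.3 × e^(-0.047 × 19)
Step 3: [N₂O₅] = 2.3 × e^(-0.893)
Step 4: [N₂O₅] = 2.3 × 0.409426 = 0.9417 M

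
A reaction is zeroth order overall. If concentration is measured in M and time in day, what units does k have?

M·day⁻¹

Step 1: For overall order n, rate = k × (concentration)^n.
Step 2: Rate has units M·day⁻¹; concentration term has units M^0.
Step 3: k = rate / (concentration)^n, so units of k = M^(1-0)·day⁻¹ = M·day⁻¹.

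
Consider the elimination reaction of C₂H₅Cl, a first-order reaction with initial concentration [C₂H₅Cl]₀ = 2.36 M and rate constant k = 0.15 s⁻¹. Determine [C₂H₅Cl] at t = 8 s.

0.7108 M

Step 1: For a first-order reaction: [C₂H₅Cl] = [C₂H₅Cl]₀ × e^(-kt)
Step 2: [C₂H₅Cl] = 2.36 × e^(-0.15 × 8)
Step 3: [C₂H₅Cl] = 2.36 × e^(-1.2)
Step 4: [C₂H₅Cl] = 2.36 × 0.301194 = 0.7108 M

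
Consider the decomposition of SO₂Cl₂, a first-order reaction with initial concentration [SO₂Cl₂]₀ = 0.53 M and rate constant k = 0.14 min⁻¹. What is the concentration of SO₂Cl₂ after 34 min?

0.00454 M

Step 1: For a first-order reaction: [SO₂Cl₂] = [SO₂Cl₂]₀ × e^(-kt)
Step 2: [SO₂Cl₂] = 0.53 × e^(-0.14 × 34)
Step 3: [SO₂Cl₂] = 0.53 × e^(-4.76)
Step 4: [SO₂Cl₂] = 0.53 × 0.00856561 = 0.00454 M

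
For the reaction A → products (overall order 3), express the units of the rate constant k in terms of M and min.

M⁻²·min⁻¹

Step 1: For overall order n, rate = k × (concentration)^n.
Step 2: Rate has units M·min⁻¹; concentration term has units M^3.
Step 3: k = rate / (concentration)^n, so units of k = M^(1-3)·min⁻¹ = M⁻²·min⁻¹.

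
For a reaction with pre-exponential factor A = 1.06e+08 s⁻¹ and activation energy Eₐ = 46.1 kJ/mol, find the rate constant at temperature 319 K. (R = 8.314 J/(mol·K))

2.99e+00 s⁻¹

Step 1: Use the Arrhenius equation: k = A × exp(-Eₐ/RT)
Step 2: Convert Eₐ to J/mol: 46.1 kJ/mol = 46100 J/mol
Step 3: Calculate the exponent: -Eₐ/(RT) = -46100/(8.314 × 319) = -17.38202
Step 4: k = 1.06e+08 × exp(-17.38202)
Step 5: k = 1.06e+08 × 2.82543e-08 = 2.9950e+00 s⁻¹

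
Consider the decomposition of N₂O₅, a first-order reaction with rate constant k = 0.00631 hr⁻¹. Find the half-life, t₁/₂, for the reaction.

109.8 hr

Step 1: For a first-order reaction, t₁/₂ = ln(2)/k
Step 2: t₁/₂ = ln(2)/0.00631
Step 3: t₁/₂ = 0.6931/0.00631 = 109.8 hr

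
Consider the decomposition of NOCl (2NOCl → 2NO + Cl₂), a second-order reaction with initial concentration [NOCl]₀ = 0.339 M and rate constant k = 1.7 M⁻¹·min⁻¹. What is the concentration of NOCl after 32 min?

0.01744 M

Step 1: For a second-order reaction: 1/[NOCl] = 1/[NOCl]₀ + kt
Step 2: 1/[NOCl] = 1/0.339 + 1.7 × 32
Step 3: 1/[NOCl] = 2.95 + 54.4 = 57.35
Step 4: [NOCl] = 1/57.35 = 0.01744 M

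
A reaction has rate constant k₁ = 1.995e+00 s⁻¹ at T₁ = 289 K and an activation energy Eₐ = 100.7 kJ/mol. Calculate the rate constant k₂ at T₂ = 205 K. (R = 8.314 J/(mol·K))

6.947e-08 s⁻¹

Step 1: Use the two-temperature Arrhenius form: ln(k₂/k₁) = -Eₐ/R × (1/T₂ - 1/T₁)
Step 2: Convert Eₐ to J/mol: 100.7 kJ/mol = 100700 J/mol
Step 3: 1/T₂ - 1/T₁ = 1/205 - 1/289 = 1.417841e-03 K⁻¹
Step 4: ln(k₂/k₁) = -100700/8.314 × 1.417841e-03 = -17.17303
Step 5: k₂ = k₁ × exp(-17.17303) = 1.995e+00 × 3.48215e-08 = 6.947e-08 s⁻¹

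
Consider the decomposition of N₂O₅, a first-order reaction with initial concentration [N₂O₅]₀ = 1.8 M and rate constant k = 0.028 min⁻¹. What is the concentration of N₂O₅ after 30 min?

0.7771 M

Step 1: For a first-order reaction: [N₂O₅] = [N₂O₅]₀ × e^(-kt)
Step 2: [N₂O₅] = 1.8 × e^(-0.028 × 30)
Step 3: [N₂O₅] = 1.8 × e^(-0.84)
Step 4: [N₂O₅] = 1.8 × 0.431711 = 0.7771 M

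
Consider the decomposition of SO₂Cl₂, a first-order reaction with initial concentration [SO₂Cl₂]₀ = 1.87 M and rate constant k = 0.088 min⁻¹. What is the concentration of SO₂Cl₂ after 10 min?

0.7756 M

Step 1: For a first-order reaction: [SO₂Cl₂] = [SO₂Cl₂]₀ × e^(-kt)
Step 2: [SO₂Cl₂] = 1.87 × e^(-0.088 × 10)
Step 3: [SO₂Cl₂] = 1.87 × e^(-0.88)
Step 4: [SO₂Cl₂] = 1.87 × 0.414783 = 0.7756 M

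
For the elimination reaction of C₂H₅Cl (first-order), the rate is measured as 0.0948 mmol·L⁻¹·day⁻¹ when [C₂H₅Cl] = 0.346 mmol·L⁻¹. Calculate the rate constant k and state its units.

0.274 day⁻¹

Step 1: rate = k[C₂H₅Cl]^1, so k = rate / [C₂H₅Cl]^1.
Step 2: k = 0.0948 / (0.346)^1 = 0.0948 / 0.346.
Step 3: k = 0.274 day⁻¹.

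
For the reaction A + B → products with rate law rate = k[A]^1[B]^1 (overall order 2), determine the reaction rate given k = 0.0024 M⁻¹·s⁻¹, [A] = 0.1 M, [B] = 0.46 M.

0.0001104 M/s

Step 1: The rate law is rate = k[A]^1[B]^1, overall order = 1+1 = 2
Step 2: Substitute values: rate = 0.0024 × (0.1)^1 × (0.46)^1
Step 3: rate = 0.0024 × 0.1 × 0.46 = 0.0001104 M/s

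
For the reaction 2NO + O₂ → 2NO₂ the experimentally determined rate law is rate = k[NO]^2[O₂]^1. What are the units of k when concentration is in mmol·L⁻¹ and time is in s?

(mmol·L⁻¹)⁻²·s⁻¹

Step 1: Overall order = 2 + 1 = 3.
Step 2: rate has units mmol·L⁻¹·s⁻¹; [NO]^2[O₂]^1 has units (mmol·L⁻¹)^3.
Step 3: k = rate/([NO]^2[O₂]^1), so units of k = (mmol·L⁻¹)^(1-3)·s⁻¹ = (mmol·L⁻¹)⁻²·s⁻¹.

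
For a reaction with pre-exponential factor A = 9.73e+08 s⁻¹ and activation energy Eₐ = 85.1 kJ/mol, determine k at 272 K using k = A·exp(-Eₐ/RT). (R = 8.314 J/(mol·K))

4.42e-08 s⁻¹

Step 1: Use the Arrhenius equation: k = A × exp(-Eₐ/RT)
Step 2: Convert Eₐ to J/mol: 85.1 kJ/mol = 85100 J/mol
Step 3: Calculate the exponent: -Eₐ/(RT) = -85100/(8.314 × 272) = -37.63142
Step 4: k = 9.73e+08 × exp(-37.63142)
Step 5: k = 9.73e+08 × 4.53818e-17 = 4.4156e-08 s⁻¹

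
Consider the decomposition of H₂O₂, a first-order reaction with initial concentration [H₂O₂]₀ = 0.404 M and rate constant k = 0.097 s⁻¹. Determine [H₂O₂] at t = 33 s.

0.01645 M

Step 1: For a first-order reaction: [H₂O₂] = [H₂O₂]₀ × e^(-kt)
Step 2: [H₂O₂] = 0.404 × e^(-0.097 × 33)
Step 3: [H₂O₂] = 0.404 × e^(-3.201)
Step 4: [H₂O₂] = 0.404 × 0.0407215 = 0.01645 M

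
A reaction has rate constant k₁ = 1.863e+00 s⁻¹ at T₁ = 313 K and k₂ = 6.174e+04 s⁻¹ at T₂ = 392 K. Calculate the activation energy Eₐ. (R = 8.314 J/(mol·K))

134.4 kJ/mol

Step 1: Use the two-temperature Arrhenius form: ln(k₂/k₁) = -Eₐ/R × (1/T₂ - 1/T₁)
Step 2: ln(k₂/k₁) = ln(6.174e+04/1.863e+00) = ln(33140.1) = 10.4085
Step 3: 1/T₂ - 1/T₁ = 1/392 - 1/313 = -6.438678e-04 K⁻¹
Step 4: Eₐ = -R × ln(k₂/k₁) / (1/T₂ - 1/T₁) = -8.314 × 10.4085 / -6.438678e-04
Step 5: Eₐ = 1.3440e+05 J/mol = 134.4 kJ/mol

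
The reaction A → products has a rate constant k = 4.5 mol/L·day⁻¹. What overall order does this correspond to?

zeroth order (0)

Step 1: The units of k for an nth-order reaction are (concentration)^(1-n)·(time)⁻¹.
Step 2: Here k has units mol/L·day⁻¹, so the concentration exponent is 1.
Step 3: 1 - n = 1 ⇒ n = 0. The reaction is zeroth order.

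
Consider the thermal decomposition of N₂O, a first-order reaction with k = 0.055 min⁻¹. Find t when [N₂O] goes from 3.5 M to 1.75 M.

12.6 min

Step 1: For first-order: t = ln([N₂O]₀/[N₂O])/k
Step 2: t = ln(3.5/1.75)/0.055
Step 3: t = ln(2)/0.055
Step 4: t = 0.6931/0.055 = 12.6 min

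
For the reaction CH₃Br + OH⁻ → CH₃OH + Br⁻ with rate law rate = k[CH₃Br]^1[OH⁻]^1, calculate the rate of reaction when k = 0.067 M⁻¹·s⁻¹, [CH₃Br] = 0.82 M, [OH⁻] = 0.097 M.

0.005329 M/s

Step 1: The rate law is rate = k[CH₃Br]^1[OH⁻]^1
Step 2: Substitute: rate = 0.067 × (0.82)^1 × (0.097)^1
Step 3: rate = 0.067 × 0.82 × 0.097 = 0.00532918 M/s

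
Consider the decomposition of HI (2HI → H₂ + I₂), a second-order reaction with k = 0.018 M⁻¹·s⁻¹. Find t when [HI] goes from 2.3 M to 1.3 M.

18.58 s

Step 1: For second-order: t = (1/[HI] - 1/[HI]₀)/k
Step 2: t = (1/1.3 - 1/2.3)/0.018
Step 3: t = (0.7692 - 0.4348)/0.018
Step 4: t = 0.3344/0.018 = 18.58 s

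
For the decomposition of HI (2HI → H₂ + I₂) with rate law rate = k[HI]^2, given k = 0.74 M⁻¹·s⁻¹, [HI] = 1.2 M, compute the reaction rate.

1.066 M/s

Step 1: Identify the rate law: rate = k[HI]^2
Step 2: Substitute values: rate = 0.74 × (1.2)^2
Step 3: Calculate: rate = 0.74 × 1.44 = 1.0656 M/s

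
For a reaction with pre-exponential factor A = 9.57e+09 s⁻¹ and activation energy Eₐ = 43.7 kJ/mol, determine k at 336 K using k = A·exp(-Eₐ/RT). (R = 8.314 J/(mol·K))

1.54e+03 s⁻¹

Step 1: Use the Arrhenius equation: k = A × exp(-Eₐ/RT)
Step 2: Convert Eₐ to J/mol: 43.7 kJ/mol = 43700 J/mol
Step 3: Calculate the exponent: -Eₐ/(RT) = -43700/(8.314 × 336) = -15.64344
Step 4: k = 9.57e+09 × exp(-15.64344)
Step 5: k = 9.57e+09 × 1.60746e-07 = 1.5383e+03 s⁻¹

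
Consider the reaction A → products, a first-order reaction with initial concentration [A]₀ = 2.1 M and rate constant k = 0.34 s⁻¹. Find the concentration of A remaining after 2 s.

1.064 M

Step 1: For a first-order reaction: [A] = [A]₀ × e^(-kt)
Step 2: [A] = 2.1 × e^(-0.34 × 2)
Step 3: [A] = 2.1 × e^(-0.68)
Step 4: [A] = 2.1 × 0.506617 = 1.064 M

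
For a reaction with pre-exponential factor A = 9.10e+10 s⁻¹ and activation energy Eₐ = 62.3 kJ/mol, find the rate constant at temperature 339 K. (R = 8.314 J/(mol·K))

2.29e+01 s⁻¹

Step 1: Use the Arrhenius equation: k = A × exp(-Eₐ/RT)
Step 2: Convert Eₐ to J/mol: 62.3 kJ/mol = 62300 J/mol
Step 3: Calculate the exponent: -Eₐ/(RT) = -62300/(8.314 × 339) = -22.10438
Step 4: k = 9.10e+10 × exp(-22.10438)
Step 5: k = 9.10e+10 × 2.51298e-10 = 2.2868e+01 s⁻¹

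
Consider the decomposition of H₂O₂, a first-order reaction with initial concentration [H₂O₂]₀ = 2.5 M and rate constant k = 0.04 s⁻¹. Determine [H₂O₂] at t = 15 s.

1.372 M

Step 1: For a first-order reaction: [H₂O₂] = [H₂O₂]₀ × e^(-kt)
Step 2: [H₂O₂] = 2.5 × e^(-0.04 × 15)
Step 3: [H₂O₂] = 2.5 × e^(-0.6)
Step 4: [H₂O₂] = 2.5 × 0.548812 = 1.372 M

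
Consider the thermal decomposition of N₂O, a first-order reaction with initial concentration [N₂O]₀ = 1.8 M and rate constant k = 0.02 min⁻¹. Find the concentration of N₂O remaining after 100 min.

0.2436 M

Step 1: For a first-order reaction: [N₂O] = [N₂O]₀ × e^(-kt)
Step 2: [N₂O] = 1.8 × e^(-0.02 × 100)
Step 3: [N₂O] = 1.8 × e^(-2)
Step 4: [N₂O] = 1.8 × 0.135335 = 0.2436 M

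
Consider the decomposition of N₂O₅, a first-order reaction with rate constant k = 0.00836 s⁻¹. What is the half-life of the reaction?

82.91 s

Step 1: For a first-order reaction, t₁/₂ = ln(2)/k
Step 2: t₁/₂ = ln(2)/0.00836
Step 3: t₁/₂ = 0.6931/0.00836 = 82.91 s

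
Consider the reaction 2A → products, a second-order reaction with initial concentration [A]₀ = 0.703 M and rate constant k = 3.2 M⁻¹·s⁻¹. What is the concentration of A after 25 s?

0.01228 M

Step 1: For a second-order reaction: 1/[A] = 1/[A]₀ + kt
Step 2: 1/[A] = 1/0.703 + 3.2 × 25
Step 3: 1/[A] = 1.422 + 80 = 81.42
Step 4: [A] = 1/81.42 = 0.01228 M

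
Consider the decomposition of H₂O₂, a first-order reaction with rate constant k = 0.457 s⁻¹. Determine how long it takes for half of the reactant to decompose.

1.517 s

Step 1: For a first-order reaction, t₁/₂ = ln(2)/k
Step 2: t₁/₂ = ln(2)/0.457
Step 3: t₁/₂ = 0.6931/0.457 = 1.517 s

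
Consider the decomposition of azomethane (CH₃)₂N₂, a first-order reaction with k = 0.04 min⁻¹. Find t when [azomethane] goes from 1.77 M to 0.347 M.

40.74 min

Step 1: For first-order: t = ln([azomethane]₀/[azomethane])/k
Step 2: t = ln(1.77/0.347)/0.04
Step 3: t = ln(5.101)/0.04
Step 4: t = 1.629/0.04 = 40.74 min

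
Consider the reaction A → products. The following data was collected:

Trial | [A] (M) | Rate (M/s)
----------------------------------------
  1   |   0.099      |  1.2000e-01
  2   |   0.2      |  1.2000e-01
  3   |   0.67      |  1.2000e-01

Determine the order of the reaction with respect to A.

zeroth order (0)

Step 1: Compare trials - when concentration changes, rate stays constant.
Step 2: rate₂/rate₁ = 1.2000e-01/1.2000e-01 = 1
Step 3: [A]₂/[A]₁ = 0.2/0.099 = 2.02
Step 4: Since rate ratio ≈ (conc ratio)^0, the reaction is zeroth order.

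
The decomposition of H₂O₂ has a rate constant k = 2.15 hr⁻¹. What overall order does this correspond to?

first order (1)

Step 1: The units of k for an nth-order reaction are (concentration)^(1-n)·(time)⁻¹.
Step 2: Here k has units hr⁻¹, so the concentration exponent is 0.
Step 3: 1 - n = 0 ⇒ n = 1. The reaction is first order.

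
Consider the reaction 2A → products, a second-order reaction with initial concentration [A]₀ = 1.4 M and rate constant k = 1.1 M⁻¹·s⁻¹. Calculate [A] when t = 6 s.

0.1367 M

Step 1: For a second-order reaction: 1/[A] = 1/[A]₀ + kt
Step 2: 1/[A] = 1/1.4 + 1.1 × 6
Step 3: 1/[A] = 0.7143 + 6.6 = 7.314
Step 4: [A] = 1/7.314 = 0.1367 M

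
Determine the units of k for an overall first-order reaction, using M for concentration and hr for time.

hr⁻¹

Step 1: For overall order n, rate = k × (concentration)^n.
Step 2: Rate has units M·hr⁻¹; concentration term has units M^1.
Step 3: k = rate / (concentration)^n, so units of k = M^(1-1)·hr⁻¹ = hr⁻¹.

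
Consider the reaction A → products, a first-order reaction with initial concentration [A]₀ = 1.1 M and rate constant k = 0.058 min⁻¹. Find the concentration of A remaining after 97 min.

0.003963 M

Step 1: For a first-order reaction: [A] = [A]₀ × e^(-kt)
Step 2: [A] = 1.1 × e^(-0.058 × 97)
Step 3: [A] = 1.1 × e^(-5.626)
Step 4: [A] = 1.1 × 0.00360296 = 0.003963 M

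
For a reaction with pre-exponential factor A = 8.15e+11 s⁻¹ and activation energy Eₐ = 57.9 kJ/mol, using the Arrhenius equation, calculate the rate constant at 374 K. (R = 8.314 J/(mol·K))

6.67e+03 s⁻¹

Step 1: Use the Arrhenius equation: k = A × exp(-Eₐ/RT)
Step 2: Convert Eₐ to J/mol: 57.9 kJ/mol = 57900 J/mol
Step 3: Calculate the exponent: -Eₐ/(RT) = -57900/(8.314 × 374) = -18.62074
Step 4: k = 8.15e+11 × exp(-18.62074)
Step 5: k = 8.15e+11 × 8.18682e-09 = 6.6723e+03 s⁻¹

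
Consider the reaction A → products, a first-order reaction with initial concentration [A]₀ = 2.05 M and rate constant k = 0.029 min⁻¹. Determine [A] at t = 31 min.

0.8343 M

Step 1: For a first-order reaction: [A] = [A]₀ × e^(-kt)
Step 2: [A] = 2.05 × e^(-0.029 × 31)
Step 3: [A] = 2.05 × e^(-0.899)
Step 4: [A] = 2.05 × 0.406976 = 0.8343 M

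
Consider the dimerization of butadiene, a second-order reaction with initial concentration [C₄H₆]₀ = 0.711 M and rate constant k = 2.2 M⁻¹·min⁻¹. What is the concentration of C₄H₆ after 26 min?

0.01706 M

Step 1: For a second-order reaction: 1/[C₄H₆] = 1/[C₄H₆]₀ + kt
Step 2: 1/[C₄H₆] = 1/0.711 + 2.2 × 26
Step 3: 1/[C₄H₆] = 1.406 + 57.2 = 58.61
Step 4: [C₄H₆] = 1/58.61 = 0.01706 M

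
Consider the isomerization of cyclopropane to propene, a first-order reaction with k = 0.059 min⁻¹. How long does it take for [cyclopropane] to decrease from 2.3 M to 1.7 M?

5.123 min

Step 1: For first-order: t = ln([cyclopropane]₀/[cyclopropane])/k
Step 2: t = ln(2.3/1.7)/0.059
Step 3: t = ln(1.353)/0.059
Step 4: t = 0.3023/0.059 = 5.123 min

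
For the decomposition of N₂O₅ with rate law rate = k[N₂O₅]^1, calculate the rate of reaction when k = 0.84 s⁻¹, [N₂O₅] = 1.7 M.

1.428 M/s

Step 1: Identify the rate law: rate = k[N₂O₅]^1
Step 2: Substitute values: rate = 0.84 × (1.7)^1
Step 3: Calculate: rate = 0.84 × 1.7 = 1.428 M/s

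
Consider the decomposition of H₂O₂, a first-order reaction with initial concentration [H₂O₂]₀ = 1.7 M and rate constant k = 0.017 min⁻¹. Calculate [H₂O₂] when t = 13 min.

1.363 M

Step 1: For a first-order reaction: [H₂O₂] = [H₂O₂]₀ × e^(-kt)
Step 2: [H₂O₂] = 1.7 × e^(-0.017 × 13)
Step 3: [H₂O₂] = 1.7 × e^(-0.221)
Step 4: [H₂O₂] = 1.7 × 0.801717 = 1.363 M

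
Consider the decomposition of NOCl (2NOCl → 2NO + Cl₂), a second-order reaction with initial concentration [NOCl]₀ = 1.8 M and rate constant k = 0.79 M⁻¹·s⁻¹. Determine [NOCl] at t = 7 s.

0.1643 M

Step 1: For a second-order reaction: 1/[NOCl] = 1/[NOCl]₀ + kt
Step 2: 1/[NOCl] = 1/1.8 + 0.79 × 7
Step 3: 1/[NOCl] = 0.5556 + 5.53 = 6.086
Step 4: [NOCl] = 1/6.086 = 0.1643 M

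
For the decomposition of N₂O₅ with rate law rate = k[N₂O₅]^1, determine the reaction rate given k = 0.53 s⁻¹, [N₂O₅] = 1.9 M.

1.007 M/s

Step 1: Identify the rate law: rate = k[N₂O₅]^1
Step 2: Substitute values: rate = 0.53 × (1.9)^1
Step 3: Calculate: rate = 0.53 × 1.9 = 1.007 M/s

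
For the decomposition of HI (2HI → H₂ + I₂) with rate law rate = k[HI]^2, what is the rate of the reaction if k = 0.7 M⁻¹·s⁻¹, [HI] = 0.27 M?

0.05103 M/s

Step 1: Identify the rate law: rate = k[HI]^2
Step 2: Substitute values: rate = 0.7 × (0.27)^2
Step 3: Calculate: rate = 0.7 × 0.0729 = 0.05103 M/s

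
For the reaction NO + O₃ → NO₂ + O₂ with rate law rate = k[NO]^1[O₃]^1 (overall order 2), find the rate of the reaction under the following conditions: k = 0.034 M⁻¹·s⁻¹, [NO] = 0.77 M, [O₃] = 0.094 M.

0.002461 M/s

Step 1: The rate law is rate = k[NO]^1[O₃]^1, overall order = 1+1 = 2
Step 2: Substitute values: rate = 0.034 × (0.77)^1 × (0.094)^1
Step 3: rate = 0.034 × 0.77 × 0.094 = 0.00246092 M/s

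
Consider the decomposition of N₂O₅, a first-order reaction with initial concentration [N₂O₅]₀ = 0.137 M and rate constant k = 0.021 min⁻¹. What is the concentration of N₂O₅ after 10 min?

0.1111 M

Step 1: For a first-order reaction: [N₂O₅] = [N₂O₅]₀ × e^(-kt)
Step 2: [N₂O₅] = 0.137 × e^(-0.021 × 10)
Step 3: [N₂O₅] = 0.137 × e^(-0.21)
Step 4: [N₂O₅] = 0.137 × 0.810584 = 0.1111 M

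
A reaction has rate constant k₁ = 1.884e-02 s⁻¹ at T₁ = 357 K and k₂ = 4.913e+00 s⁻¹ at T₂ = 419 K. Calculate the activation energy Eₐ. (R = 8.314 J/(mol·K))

111.6 kJ/mol

Step 1: Use the two-temperature Arrhenius form: ln(k₂/k₁) = -Eₐ/R × (1/T₂ - 1/T₁)
Step 2: ln(k₂/k₁) = ln(4.913e+00/1.884e-02) = ln(260.775) = 5.56366
Step 3: 1/T₂ - 1/T₁ = 1/419 - 1/357 = -4.144856e-04 K⁻¹
Step 4: Eₐ = -R × ln(k₂/k₁) / (1/T₂ - 1/T₁) = -8.314 × 5.56366 / -4.144856e-04
Step 5: Eₐ = 1.1160e+05 J/mol = 111.6 kJ/mol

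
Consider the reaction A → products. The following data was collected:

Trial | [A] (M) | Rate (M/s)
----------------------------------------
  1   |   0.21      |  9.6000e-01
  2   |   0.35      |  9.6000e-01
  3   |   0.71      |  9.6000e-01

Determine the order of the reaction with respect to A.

zeroth order (0)

Step 1: Compare trials - when concentration changes, rate stays constant.
Step 2: rate₂/rate₁ = 9.6000e-01/9.6000e-01 = 1
Step 3: [A]₂/[A]₁ = 0.35/0.21 = 1.667
Step 4: Since rate ratio ≈ (conc ratio)^0, the reaction is zeroth order.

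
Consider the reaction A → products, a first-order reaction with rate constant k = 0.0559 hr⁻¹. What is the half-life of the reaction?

12.4 hr

Step 1: For a first-order reaction, t₁/₂ = ln(2)/k
Step 2: t₁/₂ = ln(2)/0.0559
Step 3: t₁/₂ = 0.6931/0.0559 = 12.4 hr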